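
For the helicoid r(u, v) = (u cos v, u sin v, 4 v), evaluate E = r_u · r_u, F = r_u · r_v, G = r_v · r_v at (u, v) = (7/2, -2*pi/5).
E = 1;  F = 0;  G = 113/4

Partials: r_u = (cos(v), sin(v), 0), r_v = (-u*sin(v), u*cos(v), 4). As functions of (u, v):
  E = r_u · r_u = 1,
  F = r_u · r_v = 0,
  G = r_v · r_v = u^2 + 16.
Evaluating at (u, v) = (7/2, -2*pi/5): E = 1, F = 0, G = 113/4.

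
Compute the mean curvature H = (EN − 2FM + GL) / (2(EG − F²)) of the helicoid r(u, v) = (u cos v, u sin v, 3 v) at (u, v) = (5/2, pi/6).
H = 0

With E = 1, F = 0, G = u^2 + 9, L = 0, M = -3/sqrt(u^2 + 9), N = 0, assemble
  H = (EN − 2FM + GL) / (2(EG − F²)) = 0.
At (u, v) = (5/2, pi/6): H = 0.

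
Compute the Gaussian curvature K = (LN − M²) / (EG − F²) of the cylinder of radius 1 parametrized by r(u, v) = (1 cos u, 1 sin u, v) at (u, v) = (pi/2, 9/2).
K = 0

Coefficients of the first fundamental form: E = 1, F = 0, G = 1.
Coefficients of the second fundamental form: L = -1, M = 0, N = 0.
Assemble K = (LN − M²)/(EG − F²) = 0. At (u, v) = (pi/2, 9/2): K = 0.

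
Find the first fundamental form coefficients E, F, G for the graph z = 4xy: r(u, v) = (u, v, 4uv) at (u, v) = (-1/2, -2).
E = 65;  F = 16;  G = 5

Partials: r_u = (1, 0, 4*v), r_v = (0, 1, 4*u). As functions of (u, v):
  E = r_u · r_u = 16*v^2 + 1,
  F = r_u · r_v = 16*u*v,
  G = r_v · r_v = 16*u^2 + 1.
Evaluating at (u, v) = (-1/2, -2): E = 65, F = 16, G = 5.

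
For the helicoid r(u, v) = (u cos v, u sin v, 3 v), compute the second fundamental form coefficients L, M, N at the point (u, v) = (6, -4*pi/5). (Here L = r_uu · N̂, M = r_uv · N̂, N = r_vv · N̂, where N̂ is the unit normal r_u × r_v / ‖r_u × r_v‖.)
L = 0;  M = -sqrt(5)/5;  N = 0

Compute the unit normal N̂(u, v) = (3*sin(v)/sqrt(u^2 + 9), -3*cos(v)/sqrt(u^2 + 9), u/sqrt(u^2 + 9)), and the second partials r_uu, r_uv, r_vv. Take dot products:
  L(u, v) = r_uu · N̂ = 0,
  M(u, v) = r_uv · N̂ = -3/sqrt(u^2 + 9),
  N(u, v) = r_vv · N̂ = 0.
Evaluating at (u, v) = (6, -4*pi/5):
  L = 0, M = -sqrt(5)/5, N = 0.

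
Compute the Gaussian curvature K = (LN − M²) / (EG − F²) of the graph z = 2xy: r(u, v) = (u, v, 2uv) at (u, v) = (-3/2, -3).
K = -1/529

Coefficients of the first fundamental form: E = 4*v^2 + 1, F = 4*u*v, G = 4*u^2 + 1.
Coefficients of the second fundamental form: L = 0, M = 2/sqrt(4*u^2 + 4*v^2 + 1), N = 0.
Assemble K = (LN − M²)/(EG − F²) = -4/(16*u^4 + 32*u^2*v^2 + 8*u^2 + 16*v^4 + 8*v^2 + 1). At (u, v) = (-3/2, -3): K = -1/529.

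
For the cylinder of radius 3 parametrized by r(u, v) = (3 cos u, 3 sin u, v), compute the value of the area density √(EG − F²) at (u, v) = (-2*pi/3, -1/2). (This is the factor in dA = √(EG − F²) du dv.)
√(EG − F²)|_{(-2*pi/3, -1/2)} = 3

E = 9, F = 0, G = 1, so EG − F² = 9. Taking the positive square root: √(EG − F²) = 3. At (u, v) = (-2*pi/3, -1/2): 3.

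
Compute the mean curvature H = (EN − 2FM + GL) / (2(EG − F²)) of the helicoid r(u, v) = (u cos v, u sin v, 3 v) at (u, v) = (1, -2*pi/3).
H = 0

With E = 1, F = 0, G = u^2 + 9, L = 0, M = -3/sqrt(u^2 + 9), N = 0, assemble
  H = (EN − 2FM + GL) / (2(EG − F²)) = 0.
At (u, v) = (1, -2*pi/3): H = 0.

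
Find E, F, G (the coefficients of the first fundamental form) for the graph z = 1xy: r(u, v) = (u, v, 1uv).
E = v^2 + 1;  F = u*v;  G = u^2 + 1

Compute partials: r_u = (1, 0, v), r_v = (0, 1, u). Then
  E = r_u · r_u = v^2 + 1,
  F = r_u · r_v = u*v,
  G = r_v · r_v = u^2 + 1.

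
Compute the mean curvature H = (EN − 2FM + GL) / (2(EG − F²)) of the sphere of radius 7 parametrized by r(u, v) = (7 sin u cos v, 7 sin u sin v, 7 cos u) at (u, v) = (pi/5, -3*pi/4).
H = -1/7

With E = 49, F = 0, G = 49*sin(u)^2, L = -7*sin(u)/Abs(sin(u)), M = 0, N = -7*sin(u)^3/Abs(sin(u)), assemble
  H = (EN − 2FM + GL) / (2(EG − F²)) = -sin(u)/(7*Abs(sin(u))).
At (u, v) = (pi/5, -3*pi/4): H = -1/7.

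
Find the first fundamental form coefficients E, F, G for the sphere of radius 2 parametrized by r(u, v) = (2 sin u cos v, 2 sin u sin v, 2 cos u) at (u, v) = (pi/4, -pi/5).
E = 4;  F = 0;  G = 2

Partials: r_u = (2*cos(u)*cos(v), 2*sin(v)*cos(u), -2*sin(u)), r_v = (-2*sin(u)*sin(v), 2*sin(u)*cos(v), 0). As functions of (u, v):
  E = r_u · r_u = 4,
  F = r_u · r_v = 0,
  G = r_v · r_v = 4*sin(u)^2.
Evaluating at (u, v) = (pi/4, -pi/5): E = 4, F = 0, G = 2.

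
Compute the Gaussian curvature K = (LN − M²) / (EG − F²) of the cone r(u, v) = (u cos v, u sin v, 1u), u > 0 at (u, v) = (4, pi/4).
K = 0

Coefficients of the first fundamental form: E = 2, F = 0, G = u^2.
Coefficients of the second fundamental form: L = 0, M = 0, N = sqrt(2)*u^2/(2*Abs(u)).
Assemble K = (LN − M²)/(EG − F²) = 0. At (u, v) = (4, pi/4): K = 0.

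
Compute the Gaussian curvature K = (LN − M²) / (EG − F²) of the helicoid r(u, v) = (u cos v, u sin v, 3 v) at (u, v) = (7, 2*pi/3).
K = -9/3364

Coefficients of the first fundamental form: E = 1, F = 0, G = u^2 + 9.
Coefficients of the second fundamental form: L = 0, M = -3/sqrt(u^2 + 9), N = 0.
Assemble K = (LN − M²)/(EG − F²) = -9/(u^2 + 9)^2. At (u, v) = (7, 2*pi/3): K = -9/3364.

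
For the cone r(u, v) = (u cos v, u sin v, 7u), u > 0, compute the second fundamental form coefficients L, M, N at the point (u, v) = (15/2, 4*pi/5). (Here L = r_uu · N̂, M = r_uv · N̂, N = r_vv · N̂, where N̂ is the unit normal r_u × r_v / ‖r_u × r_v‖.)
L = 0;  M = 0;  N = 21*sqrt(2)/4

Compute the unit normal N̂(u, v) = (-7*sqrt(2)*u*cos(v)/(10*Abs(u)), -7*sqrt(2)*u*sin(v)/(10*Abs(u)), sqrt(2)*u/(10*Abs(u))), and the second partials r_uu, r_uv, r_vv. Take dot products:
  L(u, v) = r_uu · N̂ = 0,
  M(u, v) = r_uv · N̂ = 0,
  N(u, v) = r_vv · N̂ = 7*sqrt(2)*u^2/(10*Abs(u)).
Evaluating at (u, v) = (15/2, 4*pi/5):
  L = 0, M = 0, N = 21*sqrt(2)/4.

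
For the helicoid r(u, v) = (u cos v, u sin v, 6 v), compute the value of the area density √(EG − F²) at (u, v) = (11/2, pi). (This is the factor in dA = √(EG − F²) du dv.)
√(EG − F²)|_{(11/2, pi)} = sqrt(265)/2

E = 1, F = 0, G = u^2 + 36, so EG − F² = u^2 + 36. Taking the positive square root: √(EG − F²) = sqrt(u^2 + 36). At (u, v) = (11/2, pi): sqrt(265)/2.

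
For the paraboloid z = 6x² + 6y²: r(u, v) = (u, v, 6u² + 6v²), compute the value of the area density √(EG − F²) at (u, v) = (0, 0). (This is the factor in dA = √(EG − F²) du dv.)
√(EG − F²)|_{(0, 0)} = 1

E = 144*u^2 + 1, F = 144*u*v, G = 144*v^2 + 1, so EG − F² = 144*u^2 + 144*v^2 + 1. Taking the positive square root: √(EG − F²) = sqrt(144*u^2 + 144*v^2 + 1). At (u, v) = (0, 0): 1.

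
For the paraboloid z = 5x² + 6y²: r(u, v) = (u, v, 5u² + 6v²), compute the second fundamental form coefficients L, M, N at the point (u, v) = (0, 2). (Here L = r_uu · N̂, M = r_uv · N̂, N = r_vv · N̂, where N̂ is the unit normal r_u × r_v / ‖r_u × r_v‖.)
L = 10*sqrt(577)/577;  M = 0;  N = 12*sqrt(577)/577

Compute the unit normal N̂(u, v) = (-10*u/sqrt(100*u^2 + 144*v^2 + 1), -12*v/sqrt(100*u^2 + 144*v^2 + 1), 1/sqrt(100*u^2 + 144*v^2 + 1)), and the second partials r_uu, r_uv, r_vv. Take dot products:
  L(u, v) = r_uu · N̂ = 10/sqrt(100*u^2 + 144*v^2 + 1),
  M(u, v) = r_uv · N̂ = 0,
  N(u, v) = r_vv · N̂ = 12/sqrt(100*u^2 + 144*v^2 + 1).
Evaluating at (u, v) = (0, 2):
  L = 10*sqrt(577)/577, M = 0, N = 12*sqrt(577)/577.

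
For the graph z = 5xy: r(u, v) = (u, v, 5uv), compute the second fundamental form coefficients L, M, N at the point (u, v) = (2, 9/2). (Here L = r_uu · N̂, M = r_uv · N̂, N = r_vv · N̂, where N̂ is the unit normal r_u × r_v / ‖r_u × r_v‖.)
L = 0;  M = 10*sqrt(2429)/2429;  N = 0

Compute the unit normal N̂(u, v) = (-5*v/sqrt(25*u^2 + 25*v^2 + 1), -5*u/sqrt(25*u^2 + 25*v^2 + 1), 1/sqrt(25*u^2 + 25*v^2 + 1)), and the second partials r_uu, r_uv, r_vv. Take dot products:
  L(u, v) = r_uu · N̂ = 0,
  M(u, v) = r_uv · N̂ = 5/sqrt(25*u^2 + 25*v^2 + 1),
  N(u, v) = r_vv · N̂ = 0.
Evaluating at (u, v) = (2, 9/2):
  L = 0, M = 10*sqrt(2429)/2429, N = 0.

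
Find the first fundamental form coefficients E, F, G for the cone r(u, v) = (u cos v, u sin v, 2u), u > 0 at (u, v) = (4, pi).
E = 5;  F = 0;  G = 16

Partials: r_u = (cos(v), sin(v), 2), r_v = (-u*sin(v), u*cos(v), 0). As functions of (u, v):
  E = r_u · r_u = 5,
  F = r_u · r_v = 0,
  G = r_v · r_v = u^2.
Evaluating at (u, v) = (4, pi): E = 5, F = 0, G = 16.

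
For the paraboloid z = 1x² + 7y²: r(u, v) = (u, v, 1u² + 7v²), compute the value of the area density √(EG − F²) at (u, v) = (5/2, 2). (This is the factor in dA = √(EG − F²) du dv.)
√(EG − F²)|_{(5/2, 2)} = 9*sqrt(10)

E = 4*u^2 + 1, F = 28*u*v, G = 196*v^2 + 1, so EG − F² = 4*u^2 + 196*v^2 + 1. Taking the positive square root: √(EG − F²) = sqrt(4*u^2 + 196*v^2 + 1). At (u, v) = (5/2, 2): 9*sqrt(10).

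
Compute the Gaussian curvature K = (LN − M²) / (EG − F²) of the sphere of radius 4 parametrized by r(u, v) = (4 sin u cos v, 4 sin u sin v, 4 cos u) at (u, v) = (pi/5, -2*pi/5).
K = 1/16

Coefficients of the first fundamental form: E = 16, F = 0, G = 16*sin(u)^2.
Coefficients of the second fundamental form: L = -4*sin(u)/Abs(sin(u)), M = 0, N = -4*sin(u)^3/Abs(sin(u)).
Assemble K = (LN − M²)/(EG − F²) = 1/16. At (u, v) = (pi/5, -2*pi/5): K = 1/16.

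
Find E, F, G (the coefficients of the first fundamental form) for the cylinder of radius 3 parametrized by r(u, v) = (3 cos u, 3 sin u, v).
E = 9;  F = 0;  G = 1

Compute partials: r_u = (-3*sin(u), 3*cos(u), 0), r_v = (0, 0, 1). Then
  E = r_u · r_u = 9,
  F = r_u · r_v = 0,
  G = r_v · r_v = 1.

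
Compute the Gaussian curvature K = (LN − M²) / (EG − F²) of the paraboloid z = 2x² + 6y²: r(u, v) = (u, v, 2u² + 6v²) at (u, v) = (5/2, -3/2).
K = 48/180625

Coefficients of the first fundamental form: E = 16*u^2 + 1, F = 48*u*v, G = 144*v^2 + 1.
Coefficients of the second fundamental form: L = 4/sqrt(16*u^2 + 144*v^2 + 1), M = 0, N = 12/sqrt(16*u^2 + 144*v^2 + 1).
Assemble K = (LN − M²)/(EG − F²) = 48/(256*u^4 + 4608*u^2*v^2 + 32*u^2 + 20736*v^4 + 288*v^2 + 1). At (u, v) = (5/2, -3/2): K = 48/180625.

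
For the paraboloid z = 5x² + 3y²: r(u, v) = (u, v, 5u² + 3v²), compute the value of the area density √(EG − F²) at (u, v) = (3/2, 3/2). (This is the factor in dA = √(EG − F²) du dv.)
√(EG − F²)|_{(3/2, 3/2)} = sqrt(307)

E = 100*u^2 + 1, F = 60*u*v, G = 36*v^2 + 1, so EG − F² = 100*u^2 + 36*v^2 + 1. Taking the positive square root: √(EG − F²) = sqrt(100*u^2 + 36*v^2 + 1). At (u, v) = (3/2, 3/2): sqrt(307).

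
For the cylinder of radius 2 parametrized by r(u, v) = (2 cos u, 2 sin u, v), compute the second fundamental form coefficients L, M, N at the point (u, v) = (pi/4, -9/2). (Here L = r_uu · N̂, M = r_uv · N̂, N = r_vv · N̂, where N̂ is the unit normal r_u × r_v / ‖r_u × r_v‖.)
L = -2;  M = 0;  N = 0

Compute the unit normal N̂(u, v) = (cos(u), sin(u), 0), and the second partials r_uu, r_uv, r_vv. Take dot products:
  L(u, v) = r_uu · N̂ = -2,
  M(u, v) = r_uv · N̂ = 0,
  N(u, v) = r_vv · N̂ = 0.
Evaluating at (u, v) = (pi/4, -9/2):
  L = -2, M = 0, N = 0.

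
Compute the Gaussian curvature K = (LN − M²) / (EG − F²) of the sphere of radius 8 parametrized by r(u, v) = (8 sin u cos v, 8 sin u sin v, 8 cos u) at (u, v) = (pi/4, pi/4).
K = 1/64

Coefficients of the first fundamental form: E = 64, F = 0, G = 64*sin(u)^2.
Coefficients of the second fundamental form: L = -8*sin(u)/Abs(sin(u)), M = 0, N = -8*sin(u)^3/Abs(sin(u)).
Assemble K = (LN − M²)/(EG − F²) = 1/64. At (u, v) = (pi/4, pi/4): K = 1/64.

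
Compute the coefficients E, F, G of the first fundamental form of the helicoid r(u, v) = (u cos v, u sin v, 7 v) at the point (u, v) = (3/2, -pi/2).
E = 1;  F = 0;  G = 205/4

Partials: r_u = (cos(v), sin(v), 0), r_v = (-u*sin(v), u*cos(v), 7). As functions of (u, v):
  E = r_u · r_u = 1,
  F = r_u · r_v = 0,
  G = r_v · r_v = u^2 + 49.
Evaluating at (u, v) = (3/2, -pi/2): E = 1, F = 0, G = 205/4.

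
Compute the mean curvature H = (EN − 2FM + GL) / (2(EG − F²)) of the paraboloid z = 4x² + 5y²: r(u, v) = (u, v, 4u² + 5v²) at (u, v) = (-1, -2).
H = 643*sqrt(465)/72075

With E = 64*u^2 + 1, F = 80*u*v, G = 100*v^2 + 1, L = 8/sqrt(64*u^2 + 100*v^2 + 1), M = 0, N = 10/sqrt(64*u^2 + 100*v^2 + 1), assemble
  H = (EN − 2FM + GL) / (2(EG − F²)) = (320*u^2 + 400*v^2 + 9)/(64*u^2 + 100*v^2 + 1)^(3/2).
At (u, v) = (-1, -2): H = 643*sqrt(465)/72075.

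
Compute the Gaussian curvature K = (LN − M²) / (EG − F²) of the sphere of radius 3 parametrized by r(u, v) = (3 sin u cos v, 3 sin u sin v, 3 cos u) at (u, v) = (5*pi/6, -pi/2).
K = 1/9

Coefficients of the first fundamental form: E = 9, F = 0, G = 9*sin(u)^2.
Coefficients of the second fundamental form: L = -3*sin(u)/Abs(sin(u)), M = 0, N = -3*sin(u)^3/Abs(sin(u)).
Assemble K = (LN − M²)/(EG − F²) = 1/9. At (u, v) = (5*pi/6, -pi/2): K = 1/9.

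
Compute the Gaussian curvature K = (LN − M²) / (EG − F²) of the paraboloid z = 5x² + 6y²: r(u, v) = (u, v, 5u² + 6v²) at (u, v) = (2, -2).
K = 120/954529

Coefficients of the first fundamental form: E = 100*u^2 + 1, F = 120*u*v, G = 144*v^2 + 1.
Coefficients of the second fundamental form: L = 10/sqrt(100*u^2 + 144*v^2 + 1), M = 0, N = 12/sqrt(100*u^2 + 144*v^2 + 1).
Assemble K = (LN − M²)/(EG − F²) = 120/(10000*u^4 + 28800*u^2*v^2 + 200*u^2 + 20736*v^4 + 288*v^2 + 1). At (u, v) = (2, -2): K = 120/954529.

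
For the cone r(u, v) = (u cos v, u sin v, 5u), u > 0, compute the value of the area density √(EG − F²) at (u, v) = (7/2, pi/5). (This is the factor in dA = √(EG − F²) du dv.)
√(EG − F²)|_{(7/2, pi/5)} = 7*sqrt(26)/2

E = 26, F = 0, G = u^2, so EG − F² = 26*u^2. Taking the positive square root: √(EG − F²) = sqrt(26)*Abs(u). At (u, v) = (7/2, pi/5): 7*sqrt(26)/2.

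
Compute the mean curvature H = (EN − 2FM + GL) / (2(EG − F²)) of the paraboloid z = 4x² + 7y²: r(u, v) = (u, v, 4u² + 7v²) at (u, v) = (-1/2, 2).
H = 3259*sqrt(89)/213867

With E = 64*u^2 + 1, F = 112*u*v, G = 196*v^2 + 1, L = 8/sqrt(64*u^2 + 196*v^2 + 1), M = 0, N = 14/sqrt(64*u^2 + 196*v^2 + 1), assemble
  H = (EN − 2FM + GL) / (2(EG − F²)) = (448*u^2 + 784*v^2 + 11)/(64*u^2 + 196*v^2 + 1)^(3/2).
At (u, v) = (-1/2, 2): H = 3259*sqrt(89)/213867.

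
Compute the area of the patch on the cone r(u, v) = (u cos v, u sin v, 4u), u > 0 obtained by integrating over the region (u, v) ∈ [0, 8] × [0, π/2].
Area = 16*sqrt(17)*pi

Area = ∫∫ √(EG − F²) du dv with √(EG − F²) = sqrt(17)*Abs(u). Integrating over [0, 8] × [0, π/2] gives 16*sqrt(17)*pi.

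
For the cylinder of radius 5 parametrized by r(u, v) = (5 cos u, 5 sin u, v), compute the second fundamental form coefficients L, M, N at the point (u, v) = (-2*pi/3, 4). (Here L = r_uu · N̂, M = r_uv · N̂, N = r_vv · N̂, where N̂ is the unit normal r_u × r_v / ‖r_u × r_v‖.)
L = -5;  M = 0;  N = 0

Compute the unit normal N̂(u, v) = (cos(u), sin(u), 0), and the second partials r_uu, r_uv, r_vv. Take dot products:
  L(u, v) = r_uu · N̂ = -5,
  M(u, v) = r_uv · N̂ = 0,
  N(u, v) = r_vv · N̂ = 0.
Evaluating at (u, v) = (-2*pi/3, 4):
  L = -5, M = 0, N = 0.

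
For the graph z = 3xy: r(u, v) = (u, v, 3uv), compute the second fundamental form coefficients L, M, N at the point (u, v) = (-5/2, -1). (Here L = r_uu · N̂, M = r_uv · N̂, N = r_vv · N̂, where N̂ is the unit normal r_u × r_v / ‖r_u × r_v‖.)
L = 0;  M = 6*sqrt(265)/265;  N = 0

Compute the unit normal N̂(u, v) = (-3*v/sqrt(9*u^2 + 9*v^2 + 1), -3*u/sqrt(9*u^2 + 9*v^2 + 1), 1/sqrt(9*u^2 + 9*v^2 + 1)), and the second partials r_uu, r_uv, r_vv. Take dot products:
  L(u, v) = r_uu · N̂ = 0,
  M(u, v) = r_uv · N̂ = 3/sqrt(9*u^2 + 9*v^2 + 1),
  N(u, v) = r_vv · N̂ = 0.
Evaluating at (u, v) = (-5/2, -1):
  L = 0, M = 6*sqrt(265)/265, N = 0.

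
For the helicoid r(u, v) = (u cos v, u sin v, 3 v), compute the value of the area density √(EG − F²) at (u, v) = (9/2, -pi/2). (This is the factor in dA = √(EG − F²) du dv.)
√(EG − F²)|_{(9/2, -pi/2)} = 3*sqrt(13)/2

E = 1, F = 0, G = u^2 + 9, so EG − F² = u^2 + 9. Taking the positive square root: √(EG − F²) = sqrt(u^2 + 9). At (u, v) = (9/2, -pi/2): 3*sqrt(13)/2.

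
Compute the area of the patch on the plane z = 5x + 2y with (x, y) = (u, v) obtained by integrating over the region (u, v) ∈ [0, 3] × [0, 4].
Area = 12*sqrt(30)

Area = ∫∫ √(EG − F²) du dv with √(EG − F²) = sqrt(30). Integrating over [0, 3] × [0, 4] gives 12*sqrt(30).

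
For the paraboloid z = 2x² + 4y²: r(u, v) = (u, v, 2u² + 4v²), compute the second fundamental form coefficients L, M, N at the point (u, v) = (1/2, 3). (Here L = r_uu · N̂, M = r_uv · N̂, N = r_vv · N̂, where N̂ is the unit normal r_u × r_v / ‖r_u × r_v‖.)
L = 4*sqrt(581)/581;  M = 0;  N = 8*sqrt(581)/581

Compute the unit normal N̂(u, v) = (-4*u/sqrt(16*u^2 + 64*v^2 + 1), -8*v/sqrt(16*u^2 + 64*v^2 + 1), 1/sqrt(16*u^2 + 64*v^2 + 1)), and the second partials r_uu, r_uv, r_vv. Take dot products:
  L(u, v) = r_uu · N̂ = 4/sqrt(16*u^2 + 64*v^2 + 1),
  M(u, v) = r_uv · N̂ = 0,
  N(u, v) = r_vv · N̂ = 8/sqrt(16*u^2 + 64*v^2 + 1).
Evaluating at (u, v) = (1/2, 3):
  L = 4*sqrt(581)/581, M = 0, N = 8*sqrt(581)/581.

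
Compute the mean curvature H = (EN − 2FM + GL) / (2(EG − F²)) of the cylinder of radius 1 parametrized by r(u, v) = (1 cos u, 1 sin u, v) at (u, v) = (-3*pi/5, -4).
H = -1/2

With E = 1, F = 0, G = 1, L = -1, M = 0, N = 0, assemble
  H = (EN − 2FM + GL) / (2(EG − F²)) = -1/2.
At (u, v) = (-3*pi/5, -4): H = -1/2.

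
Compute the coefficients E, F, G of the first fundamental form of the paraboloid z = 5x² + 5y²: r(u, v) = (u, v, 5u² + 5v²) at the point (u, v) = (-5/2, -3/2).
E = 626;  F = 375;  G = 226

Partials: r_u = (1, 0, 10*u), r_v = (0, 1, 10*v). As functions of (u, v):
  E = r_u · r_u = 100*u^2 + 1,
  F = r_u · r_v = 100*u*v,
  G = r_v · r_v = 100*v^2 + 1.
Evaluating at (u, v) = (-5/2, -3/2): E = 626, F = 375, G = 226.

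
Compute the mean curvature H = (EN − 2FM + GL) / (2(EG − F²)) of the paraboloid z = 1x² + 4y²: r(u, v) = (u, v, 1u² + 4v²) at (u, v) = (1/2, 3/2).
H = 153*sqrt(146)/21316

With E = 4*u^2 + 1, F = 16*u*v, G = 64*v^2 + 1, L = 2/sqrt(4*u^2 + 64*v^2 + 1), M = 0, N = 8/sqrt(4*u^2 + 64*v^2 + 1), assemble
  H = (EN − 2FM + GL) / (2(EG − F²)) = (16*u^2 + 64*v^2 + 5)/(4*u^2 + 64*v^2 + 1)^(3/2).
At (u, v) = (1/2, 3/2): H = 153*sqrt(146)/21316.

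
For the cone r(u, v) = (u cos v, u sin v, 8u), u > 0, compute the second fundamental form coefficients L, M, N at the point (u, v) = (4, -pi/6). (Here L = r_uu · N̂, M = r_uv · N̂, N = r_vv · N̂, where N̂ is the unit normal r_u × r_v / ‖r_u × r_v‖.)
L = 0;  M = 0;  N = 32*sqrt(65)/65

Compute the unit normal N̂(u, v) = (-8*sqrt(65)*u*cos(v)/(65*Abs(u)), -8*sqrt(65)*u*sin(v)/(65*Abs(u)), sqrt(65)*u/(65*Abs(u))), and the second partials r_uu, r_uv, r_vv. Take dot products:
  L(u, v) = r_uu · N̂ = 0,
  M(u, v) = r_uv · N̂ = 0,
  N(u, v) = r_vv · N̂ = 8*sqrt(65)*u^2/(65*Abs(u)).
Evaluating at (u, v) = (4, -pi/6):
  L = 0, M = 0, N = 32*sqrt(65)/65.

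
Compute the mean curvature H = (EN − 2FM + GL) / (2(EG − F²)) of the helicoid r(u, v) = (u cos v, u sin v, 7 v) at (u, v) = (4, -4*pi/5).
H = 0

With E = 1, F = 0, G = u^2 + 49, L = 0, M = -7/sqrt(u^2 + 49), N = 0, assemble
  H = (EN − 2FM + GL) / (2(EG − F²)) = 0.
At (u, v) = (4, -4*pi/5): H = 0.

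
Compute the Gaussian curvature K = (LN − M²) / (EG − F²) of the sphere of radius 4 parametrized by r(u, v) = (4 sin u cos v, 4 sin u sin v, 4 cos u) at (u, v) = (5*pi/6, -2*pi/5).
K = 1/16

Coefficients of the first fundamental form: E = 16, F = 0, G = 16*sin(u)^2.
Coefficients of the second fundamental form: L = -4*sin(u)/Abs(sin(u)), M = 0, N = -4*sin(u)^3/Abs(sin(u)).
Assemble K = (LN − M²)/(EG − F²) = 1/16. At (u, v) = (5*pi/6, -2*pi/5): K = 1/16.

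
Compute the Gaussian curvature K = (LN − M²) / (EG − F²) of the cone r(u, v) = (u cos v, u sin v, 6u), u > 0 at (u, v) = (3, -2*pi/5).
K = 0

Coefficients of the first fundamental form: E = 37, F = 0, G = u^2.
Coefficients of the second fundamental form: L = 0, M = 0, N = 6*sqrt(37)*u^2/(37*Abs(u)).
Assemble K = (LN − M²)/(EG − F²) = 0. At (u, v) = (3, -2*pi/5): K = 0.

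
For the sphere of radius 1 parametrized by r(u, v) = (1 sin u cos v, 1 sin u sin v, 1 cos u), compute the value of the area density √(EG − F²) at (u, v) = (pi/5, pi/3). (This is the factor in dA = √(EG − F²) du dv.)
√(EG − F²)|_{(pi/5, pi/3)} = sqrt(10 - 2*sqrt(5))/4

E = 1, F = 0, G = sin(u)^2, so EG − F² = sin(u)^2. Taking the positive square root: √(EG − F²) = Abs(sin(u)). At (u, v) = (pi/5, pi/3): sqrt(10 - 2*sqrt(5))/4.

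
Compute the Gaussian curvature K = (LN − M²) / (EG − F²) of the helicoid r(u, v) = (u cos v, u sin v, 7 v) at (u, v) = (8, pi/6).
K = -49/12769

Coefficients of the first fundamental form: E = 1, F = 0, G = u^2 + 49.
Coefficients of the second fundamental form: L = 0, M = -7/sqrt(u^2 + 49), N = 0.
Assemble K = (LN − M²)/(EG − F²) = -49/(u^2 + 49)^2. At (u, v) = (8, pi/6): K = -49/12769.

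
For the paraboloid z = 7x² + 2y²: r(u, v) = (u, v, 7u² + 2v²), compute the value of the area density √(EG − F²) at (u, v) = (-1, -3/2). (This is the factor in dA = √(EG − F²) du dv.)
√(EG − F²)|_{(-1, -3/2)} = sqrt(233)

E = 196*u^2 + 1, F = 56*u*v, G = 16*v^2 + 1, so EG − F² = 196*u^2 + 16*v^2 + 1. Taking the positive square root: √(EG − F²) = sqrt(196*u^2 + 16*v^2 + 1). At (u, v) = (-1, -3/2): sqrt(233).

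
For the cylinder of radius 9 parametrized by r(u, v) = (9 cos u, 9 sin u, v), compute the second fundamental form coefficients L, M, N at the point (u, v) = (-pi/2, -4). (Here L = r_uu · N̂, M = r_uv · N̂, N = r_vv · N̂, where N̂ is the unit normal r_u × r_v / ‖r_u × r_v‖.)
L = -9;  M = 0;  N = 0

Compute the unit normal N̂(u, v) = (cos(u), sin(u), 0), and the second partials r_uu, r_uv, r_vv. Take dot products:
  L(u, v) = r_uu · N̂ = -9,
  M(u, v) = r_uv · N̂ = 0,
  N(u, v) = r_vv · N̂ = 0.
Evaluating at (u, v) = (-pi/2, -4):
  L = -9, M = 0, N = 0.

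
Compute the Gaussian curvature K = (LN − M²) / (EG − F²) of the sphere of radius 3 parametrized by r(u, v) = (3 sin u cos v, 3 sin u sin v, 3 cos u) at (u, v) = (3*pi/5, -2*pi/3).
K = 1/9

Coefficients of the first fundamental form: E = 9, F = 0, G = 9*sin(u)^2.
Coefficients of the second fundamental form: L = -3*sin(u)/Abs(sin(u)), M = 0, N = -3*sin(u)^3/Abs(sin(u)).
Assemble K = (LN − M²)/(EG − F²) = 1/9. At (u, v) = (3*pi/5, -2*pi/3): K = 1/9.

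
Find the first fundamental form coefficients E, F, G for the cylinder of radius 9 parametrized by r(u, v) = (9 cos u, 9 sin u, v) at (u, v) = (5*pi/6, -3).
E = 81;  F = 0;  G = 1

Partials: r_u = (-9*sin(u), 9*cos(u), 0), r_v = (0, 0, 1). As functions of (u, v):
  E = r_u · r_u = 81,
  F = r_u · r_v = 0,
  G = r_v · r_v = 1.
Evaluating at (u, v) = (5*pi/6, -3): E = 81, F = 0, G = 1.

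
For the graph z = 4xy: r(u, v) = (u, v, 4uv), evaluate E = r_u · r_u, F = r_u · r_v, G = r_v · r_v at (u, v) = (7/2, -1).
E = 17;  F = -56;  G = 197

Partials: r_u = (1, 0, 4*v), r_v = (0, 1, 4*u). As functions of (u, v):
  E = r_u · r_u = 16*v^2 + 1,
  F = r_u · r_v = 16*u*v,
  G = r_v · r_v = 16*u^2 + 1.
Evaluating at (u, v) = (7/2, -1): E = 17, F = -56, G = 197.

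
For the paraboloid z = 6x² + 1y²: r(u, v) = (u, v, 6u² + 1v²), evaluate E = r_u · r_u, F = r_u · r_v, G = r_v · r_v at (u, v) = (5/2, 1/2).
E = 901;  F = 30;  G = 2

Partials: r_u = (1, 0, 12*u), r_v = (0, 1, 2*v). As functions of (u, v):
  E = r_u · r_u = 144*u^2 + 1,
  F = r_u · r_v = 24*u*v,
  G = r_v · r_v = 4*v^2 + 1.
Evaluating at (u, v) = (5/2, 1/2): E = 901, F = 30, G = 2.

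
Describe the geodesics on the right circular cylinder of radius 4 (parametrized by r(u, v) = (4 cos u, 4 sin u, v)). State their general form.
The cylinder is flat (K = 0) and locally isometric to the plane via the development (u, v) ↦ (4 u, v). Geodesics are the pre-images of straight lines: circles (v constant), vertical lines (u constant), and helices (v = c · u + d) for constants c, d.

A right cylinder has E = 4², F = 0, G = 1, so EG − F² = 4², and L = −4, M = N = 0, giving K = (LN − M²)/(EG − F²) = 0 everywhere. A flat surface is locally isometric to the Euclidean plane via the map (u, v) ↦ (4 u, v). Straight lines in the (x̃, ỹ) plane pull back to: (a) horizontal circles (v = const), (b) vertical generators (u = const), and (c) helices (4 u tan θ = v, i.e. v = c · u + d).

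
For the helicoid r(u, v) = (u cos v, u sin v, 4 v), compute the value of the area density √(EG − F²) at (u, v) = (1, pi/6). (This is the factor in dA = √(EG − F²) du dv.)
√(EG − F²)|_{(1, pi/6)} = sqrt(17)

E = 1, F = 0, G = u^2 + 16, so EG − F² = u^2 + 16. Taking the positive square root: √(EG − F²) = sqrt(u^2 + 16). At (u, v) = (1, pi/6): sqrt(17).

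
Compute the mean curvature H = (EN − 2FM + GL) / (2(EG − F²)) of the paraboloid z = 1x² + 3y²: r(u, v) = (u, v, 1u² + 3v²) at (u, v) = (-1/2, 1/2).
H = 16*sqrt(11)/121

With E = 4*u^2 + 1, F = 12*u*v, G = 36*v^2 + 1, L = 2/sqrt(4*u^2 + 36*v^2 + 1), M = 0, N = 6/sqrt(4*u^2 + 36*v^2 + 1), assemble
  H = (EN − 2FM + GL) / (2(EG − F²)) = 4*(3*u^2 + 9*v^2 + 1)/(4*u^2 + 36*v^2 + 1)^(3/2).
At (u, v) = (-1/2, 1/2): H = 16*sqrt(11)/121.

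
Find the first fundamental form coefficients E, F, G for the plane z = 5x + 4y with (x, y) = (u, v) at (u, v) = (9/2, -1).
E = 26;  F = 20;  G = 17

Partials: r_u = (1, 0, 5), r_v = (0, 1, 4). As functions of (u, v):
  E = r_u · r_u = 26,
  F = r_u · r_v = 20,
  G = r_v · r_v = 17.
Evaluating at (u, v) = (9/2, -1): E = 26, F = 20, G = 17.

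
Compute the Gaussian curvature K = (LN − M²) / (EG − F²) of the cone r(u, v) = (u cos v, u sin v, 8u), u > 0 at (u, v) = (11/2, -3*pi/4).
K = 0

Coefficients of the first fundamental form: E = 65, F = 0, G = u^2.
Coefficients of the second fundamental form: L = 0, M = 0, N = 8*sqrt(65)*u^2/(65*Abs(u)).
Assemble K = (LN − M²)/(EG − F²) = 0. At (u, v) = (11/2, -3*pi/4): K = 0.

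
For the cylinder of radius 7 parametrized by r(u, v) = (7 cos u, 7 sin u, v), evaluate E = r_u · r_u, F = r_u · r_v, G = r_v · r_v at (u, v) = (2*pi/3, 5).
E = 49;  F = 0;  G = 1

Partials: r_u = (-7*sin(u), 7*cos(u), 0), r_v = (0, 0, 1). As functions of (u, v):
  E = r_u · r_u = 49,
  F = r_u · r_v = 0,
  G = r_v · r_v = 1.
Evaluating at (u, v) = (2*pi/3, 5): E = 49, F = 0, G = 1.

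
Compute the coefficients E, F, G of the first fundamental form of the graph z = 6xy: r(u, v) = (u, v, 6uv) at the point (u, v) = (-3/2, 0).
E = 1;  F = 0;  G = 82

Partials: r_u = (1, 0, 6*v), r_v = (0, 1, 6*u). As functions of (u, v):
  E = r_u · r_u = 36*v^2 + 1,
  F = r_u · r_v = 36*u*v,
  G = r_v · r_v = 36*u^2 + 1.
Evaluating at (u, v) = (-3/2, 0): E = 1, F = 0, G = 82.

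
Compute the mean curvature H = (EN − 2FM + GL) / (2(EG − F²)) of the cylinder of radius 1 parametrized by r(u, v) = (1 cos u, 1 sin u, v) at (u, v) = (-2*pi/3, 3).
H = -1/2

With E = 1, F = 0, G = 1, L = -1, M = 0, N = 0, assemble
  H = (EN − 2FM + GL) / (2(EG − F²)) = -1/2.
At (u, v) = (-2*pi/3, 3): H = -1/2.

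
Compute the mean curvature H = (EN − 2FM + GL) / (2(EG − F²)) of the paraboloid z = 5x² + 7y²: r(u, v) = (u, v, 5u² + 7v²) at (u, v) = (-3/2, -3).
H = 10407*sqrt(1990)/3960100

With E = 100*u^2 + 1, F = 140*u*v, G = 196*v^2 + 1, L = 10/sqrt(100*u^2 + 196*v^2 + 1), M = 0, N = 14/sqrt(100*u^2 + 196*v^2 + 1), assemble
  H = (EN − 2FM + GL) / (2(EG − F²)) = 4*(175*u^2 + 245*v^2 + 3)/(100*u^2 + 196*v^2 + 1)^(3/2).
At (u, v) = (-3/2, -3): H = 10407*sqrt(1990)/3960100.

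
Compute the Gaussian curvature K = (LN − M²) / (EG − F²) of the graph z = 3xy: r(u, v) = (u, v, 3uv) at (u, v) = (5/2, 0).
K = -144/52441

Coefficients of the first fundamental form: E = 9*v^2 + 1, F = 9*u*v, G = 9*u^2 + 1.
Coefficients of the second fundamental form: L = 0, M = 3/sqrt(9*u^2 + 9*v^2 + 1), N = 0.
Assemble K = (LN − M²)/(EG − F²) = -9/(81*u^4 + 162*u^2*v^2 + 18*u^2 + 81*v^4 + 18*v^2 + 1). At (u, v) = (5/2, 0): K = -144/52441.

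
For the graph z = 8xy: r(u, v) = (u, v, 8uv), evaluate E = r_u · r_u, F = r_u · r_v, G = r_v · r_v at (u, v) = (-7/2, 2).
E = 257;  F = -448;  G = 785

Partials: r_u = (1, 0, 8*v), r_v = (0, 1, 8*u). As functions of (u, v):
  E = r_u · r_u = 64*v^2 + 1,
  F = r_u · r_v = 64*u*v,
  G = r_v · r_v = 64*u^2 + 1.
Evaluating at (u, v) = (-7/2, 2): E = 257, F = -448, G = 785.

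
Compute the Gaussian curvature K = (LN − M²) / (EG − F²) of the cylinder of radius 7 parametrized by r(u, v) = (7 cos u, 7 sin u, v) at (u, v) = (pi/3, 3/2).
K = 0

Coefficients of the first fundamental form: E = 49, F = 0, G = 1.
Coefficients of the second fundamental form: L = -7, M = 0, N = 0.
Assemble K = (LN − M²)/(EG − F²) = 0. At (u, v) = (pi/3, 3/2): K = 0.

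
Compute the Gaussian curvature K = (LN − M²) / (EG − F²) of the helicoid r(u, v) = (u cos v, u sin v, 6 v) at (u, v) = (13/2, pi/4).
K = -576/97969

Coefficients of the first fundamental form: E = 1, F = 0, G = u^2 + 36.
Coefficients of the second fundamental form: L = 0, M = -6/sqrt(u^2 + 36), N = 0.
Assemble K = (LN − M²)/(EG − F²) = -36/(u^2 + 36)^2. At (u, v) = (13/2, pi/4): K = -576/97969.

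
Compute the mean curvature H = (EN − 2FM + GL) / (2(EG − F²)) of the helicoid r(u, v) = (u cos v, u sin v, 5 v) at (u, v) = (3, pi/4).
H = 0

With E = 1, F = 0, G = u^2 + 25, L = 0, M = -5/sqrt(u^2 + 25), N = 0, assemble
  H = (EN − 2FM + GL) / (2(EG − F²)) = 0.
At (u, v) = (3, pi/4): H = 0.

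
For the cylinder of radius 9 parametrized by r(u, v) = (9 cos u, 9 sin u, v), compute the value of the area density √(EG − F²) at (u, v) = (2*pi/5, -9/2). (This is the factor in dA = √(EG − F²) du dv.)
√(EG − F²)|_{(2*pi/5, -9/2)} = 9

E = 81, F = 0, G = 1, so EG − F² = 81. Taking the positive square root: √(EG − F²) = 9. At (u, v) = (2*pi/5, -9/2): 9.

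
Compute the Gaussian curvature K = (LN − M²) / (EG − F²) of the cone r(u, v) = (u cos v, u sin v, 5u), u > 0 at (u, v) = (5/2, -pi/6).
K = 0

Coefficients of the first fundamental form: E = 26, F = 0, G = u^2.
Coefficients of the second fundamental form: L = 0, M = 0, N = 5*sqrt(26)*u^2/(26*Abs(u)).
Assemble K = (LN − M²)/(EG − F²) = 0. At (u, v) = (5/2, -pi/6): K = 0.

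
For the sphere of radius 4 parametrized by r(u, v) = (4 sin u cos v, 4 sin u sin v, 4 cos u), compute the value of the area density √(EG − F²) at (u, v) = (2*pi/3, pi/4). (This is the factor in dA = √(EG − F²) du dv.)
√(EG − F²)|_{(2*pi/3, pi/4)} = 8*sqrt(3)

E = 16, F = 0, G = 16*sin(u)^2, so EG − F² = 256*sin(u)^2. Taking the positive square root: √(EG − F²) = 16*Abs(sin(u)). At (u, v) = (2*pi/3, pi/4): 8*sqrt(3).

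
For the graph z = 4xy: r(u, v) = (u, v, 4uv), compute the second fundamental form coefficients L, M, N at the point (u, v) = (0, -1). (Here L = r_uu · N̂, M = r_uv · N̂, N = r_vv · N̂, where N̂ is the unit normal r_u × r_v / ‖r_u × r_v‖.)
L = 0;  M = 4*sqrt(17)/17;  N = 0

Compute the unit normal N̂(u, v) = (-4*v/sqrt(16*u^2 + 16*v^2 + 1), -4*u/sqrt(16*u^2 + 16*v^2 + 1), 1/sqrt(16*u^2 + 16*v^2 + 1)), and the second partials r_uu, r_uv, r_vv. Take dot products:
  L(u, v) = r_uu · N̂ = 0,
  M(u, v) = r_uv · N̂ = 4/sqrt(16*u^2 + 16*v^2 + 1),
  N(u, v) = r_vv · N̂ = 0.
Evaluating at (u, v) = (0, -1):
  L = 0, M = 4*sqrt(17)/17, N = 0.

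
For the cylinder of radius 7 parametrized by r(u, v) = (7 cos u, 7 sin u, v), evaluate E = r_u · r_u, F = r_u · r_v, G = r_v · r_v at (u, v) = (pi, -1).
E = 49;  F = 0;  G = 1

Partials: r_u = (-7*sin(u), 7*cos(u), 0), r_v = (0, 0, 1). As functions of (u, v):
  E = r_u · r_u = 49,
  F = r_u · r_v = 0,
  G = r_v · r_v = 1.
Evaluating at (u, v) = (pi, -1): E = 49, F = 0, G = 1.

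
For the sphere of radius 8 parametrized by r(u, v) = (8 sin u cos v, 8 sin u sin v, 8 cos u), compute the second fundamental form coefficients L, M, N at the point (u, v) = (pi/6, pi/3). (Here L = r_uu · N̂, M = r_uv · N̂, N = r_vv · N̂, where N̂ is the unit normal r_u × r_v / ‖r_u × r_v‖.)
L = -8;  M = 0;  N = -2

Compute the unit normal N̂(u, v) = (sin(u)^2*cos(v)/Abs(sin(u)), sin(u)^2*sin(v)/Abs(sin(u)), sin(2*u)/(2*Abs(sin(u)))), and the second partials r_uu, r_uv, r_vv. Take dot products:
  L(u, v) = r_uu · N̂ = -8*sin(u)/Abs(sin(u)),
  M(u, v) = r_uv · N̂ = 0,
  N(u, v) = r_vv · N̂ = -8*sin(u)^3/Abs(sin(u)).
Evaluating at (u, v) = (pi/6, pi/3):
  L = -8, M = 0, N = -2.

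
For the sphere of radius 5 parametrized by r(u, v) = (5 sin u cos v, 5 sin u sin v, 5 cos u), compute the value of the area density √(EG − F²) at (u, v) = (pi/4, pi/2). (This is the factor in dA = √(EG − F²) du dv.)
√(EG − F²)|_{(pi/4, pi/2)} = 25*sqrt(2)/2

E = 25, F = 0, G = 25*sin(u)^2, so EG − F² = 625*sin(u)^2. Taking the positive square root: √(EG − F²) = 25*Abs(sin(u)). At (u, v) = (pi/4, pi/2): 25*sqrt(2)/2.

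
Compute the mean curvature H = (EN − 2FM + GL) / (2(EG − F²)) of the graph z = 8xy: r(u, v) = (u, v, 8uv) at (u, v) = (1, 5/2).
H = -256*sqrt(465)/43245

With E = 64*v^2 + 1, F = 64*u*v, G = 64*u^2 + 1, L = 0, M = 8/sqrt(64*u^2 + 64*v^2 + 1), N = 0, assemble
  H = (EN − 2FM + GL) / (2(EG − F²)) = -512*u*v/(64*u^2 + 64*v^2 + 1)^(3/2).
At (u, v) = (1, 5/2): H = -256*sqrt(465)/43245.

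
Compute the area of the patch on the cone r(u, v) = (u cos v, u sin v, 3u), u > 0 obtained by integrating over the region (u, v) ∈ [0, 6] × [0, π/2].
Area = 9*sqrt(10)*pi

Area = ∫∫ √(EG − F²) du dv with √(EG − F²) = sqrt(10)*Abs(u). Integrating over [0, 6] × [0, π/2] gives 9*sqrt(10)*pi.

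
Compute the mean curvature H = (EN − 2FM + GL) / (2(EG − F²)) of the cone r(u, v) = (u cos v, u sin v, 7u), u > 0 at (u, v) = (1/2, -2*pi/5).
H = 7*sqrt(2)/10

With E = 50, F = 0, G = u^2, L = 0, M = 0, N = 7*sqrt(2)*u^2/(10*Abs(u)), assemble
  H = (EN − 2FM + GL) / (2(EG − F²)) = 7*sqrt(2)/(20*Abs(u)).
At (u, v) = (1/2, -2*pi/5): H = 7*sqrt(2)/10.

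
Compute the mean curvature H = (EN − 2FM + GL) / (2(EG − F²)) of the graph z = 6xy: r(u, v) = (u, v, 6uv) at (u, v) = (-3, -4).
H = -2592*sqrt(901)/811801

With E = 36*v^2 + 1, F = 36*u*v, G = 36*u^2 + 1, L = 0, M = 6/sqrt(36*u^2 + 36*v^2 + 1), N = 0, assemble
  H = (EN − 2FM + GL) / (2(EG − F²)) = -216*u*v/(36*u^2 + 36*v^2 + 1)^(3/2).
At (u, v) = (-3, -4): H = -2592*sqrt(901)/811801.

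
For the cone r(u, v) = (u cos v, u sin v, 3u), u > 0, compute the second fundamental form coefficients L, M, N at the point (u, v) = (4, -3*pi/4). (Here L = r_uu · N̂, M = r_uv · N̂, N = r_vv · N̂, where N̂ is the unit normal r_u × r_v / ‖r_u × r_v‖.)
L = 0;  M = 0;  N = 6*sqrt(10)/5

Compute the unit normal N̂(u, v) = (-3*sqrt(10)*u*cos(v)/(10*Abs(u)), -3*sqrt(10)*u*sin(v)/(10*Abs(u)), sqrt(10)*u/(10*Abs(u))), and the second partials r_uu, r_uv, r_vv. Take dot products:
  L(u, v) = r_uu · N̂ = 0,
  M(u, v) = r_uv · N̂ = 0,
  N(u, v) = r_vv · N̂ = 3*sqrt(10)*u^2/(10*Abs(u)).
Evaluating at (u, v) = (4, -3*pi/4):
  L = 0, M = 0, N = 6*sqrt(10)/5.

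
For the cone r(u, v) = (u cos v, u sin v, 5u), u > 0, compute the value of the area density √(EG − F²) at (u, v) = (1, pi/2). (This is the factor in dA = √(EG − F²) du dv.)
√(EG − F²)|_{(1, pi/2)} = sqrt(26)

E = 26, F = 0, G = u^2, so EG − F² = 26*u^2. Taking the positive square root: √(EG − F²) = sqrt(26)*Abs(u). At (u, v) = (1, pi/2): sqrt(26).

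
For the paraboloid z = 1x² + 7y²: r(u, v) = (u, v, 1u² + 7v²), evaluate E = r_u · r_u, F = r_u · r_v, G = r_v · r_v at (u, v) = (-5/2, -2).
E = 26;  F = 140;  G = 785

Partials: r_u = (1, 0, 2*u), r_v = (0, 1, 14*v). As functions of (u, v):
  E = r_u · r_u = 4*u^2 + 1,
  F = r_u · r_v = 28*u*v,
  G = r_v · r_v = 196*v^2 + 1.
Evaluating at (u, v) = (-5/2, -2): E = 26, F = 140, G = 785.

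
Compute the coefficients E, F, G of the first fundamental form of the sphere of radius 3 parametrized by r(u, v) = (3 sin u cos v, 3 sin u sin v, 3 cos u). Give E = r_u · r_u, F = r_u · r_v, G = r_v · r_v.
E = 9;  F = 0;  G = 9*sin(u)^2

Compute partials: r_u = (3*cos(u)*cos(v), 3*sin(v)*cos(u), -3*sin(u)), r_v = (-3*sin(u)*sin(v), 3*sin(u)*cos(v), 0). Then
  E = r_u · r_u = 9,
  F = r_u · r_v = 0,
  G = r_v · r_v = 9*sin(u)^2.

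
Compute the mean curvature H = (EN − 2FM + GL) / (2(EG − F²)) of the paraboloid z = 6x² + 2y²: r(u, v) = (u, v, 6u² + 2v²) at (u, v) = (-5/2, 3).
H = 2672*sqrt(1045)/1092025

With E = 144*u^2 + 1, F = 48*u*v, G = 16*v^2 + 1, L = 12/sqrt(144*u^2 + 16*v^2 + 1), M = 0, N = 4/sqrt(144*u^2 + 16*v^2 + 1), assemble
  H = (EN − 2FM + GL) / (2(EG − F²)) = 8*(36*u^2 + 12*v^2 + 1)/(144*u^2 + 16*v^2 + 1)^(3/2).
At (u, v) = (-5/2, 3): H = 2672*sqrt(1045)/1092025.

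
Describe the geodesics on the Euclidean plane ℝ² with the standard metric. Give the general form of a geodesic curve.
Geodesics on the plane are straight lines (in the standard parametrization, α(t) = p + t · v with p, v ∈ ℝ²).

The geodesic equation on the plane reduces to α̈ = 0 (Christoffel symbols vanish in Cartesian coordinates), so α(t) = p + t · v. Geodesics are exactly straight lines.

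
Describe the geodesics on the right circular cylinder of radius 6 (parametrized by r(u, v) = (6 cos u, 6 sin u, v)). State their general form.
The cylinder is flat (K = 0) and locally isometric to the plane via the development (u, v) ↦ (6 u, v). Geodesics are the pre-images of straight lines: circles (v constant), vertical lines (u constant), and helices (v = c · u + d) for constants c, d.

A right cylinder has E = 6², F = 0, G = 1, so EG − F² = 6², and L = −6, M = N = 0, giving K = (LN − M²)/(EG − F²) = 0 everywhere. A flat surface is locally isometric to the Euclidean plane via the map (u, v) ↦ (6 u, v). Straight lines in the (x̃, ỹ) plane pull back to: (a) horizontal circles (v = const), (b) vertical generators (u = const), and (c) helices (6 u tan θ = v, i.e. v = c · u + d).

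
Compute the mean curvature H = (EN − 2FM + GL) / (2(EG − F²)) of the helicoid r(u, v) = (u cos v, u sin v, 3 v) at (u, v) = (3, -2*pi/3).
H = 0

With E = 1, F = 0, G = u^2 + 9, L = 0, M = -3/sqrt(u^2 + 9), N = 0, assemble
  H = (EN − 2FM + GL) / (2(EG − F²)) = 0.
At (u, v) = (3, -2*pi/3): H = 0.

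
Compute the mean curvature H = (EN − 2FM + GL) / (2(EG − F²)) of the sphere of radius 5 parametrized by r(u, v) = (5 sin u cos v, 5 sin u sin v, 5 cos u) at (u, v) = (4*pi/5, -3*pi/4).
H = -1/5

With E = 25, F = 0, G = 25*sin(u)^2, L = -5*sin(u)/Abs(sin(u)), M = 0, N = -5*sin(u)^3/Abs(sin(u)), assemble
  H = (EN − 2FM + GL) / (2(EG − F²)) = -sin(u)/(5*Abs(sin(u))).
At (u, v) = (4*pi/5, -3*pi/4): H = -1/5.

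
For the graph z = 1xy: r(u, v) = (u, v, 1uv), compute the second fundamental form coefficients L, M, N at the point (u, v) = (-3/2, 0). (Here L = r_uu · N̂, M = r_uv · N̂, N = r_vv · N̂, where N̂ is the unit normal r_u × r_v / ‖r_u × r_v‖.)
L = 0;  M = 2*sqrt(13)/13;  N = 0

Compute the unit normal N̂(u, v) = (-v/sqrt(u^2 + v^2 + 1), -u/sqrt(u^2 + v^2 + 1), 1/sqrt(u^2 + v^2 + 1)), and the second partials r_uu, r_uv, r_vv. Take dot products:
  L(u, v) = r_uu · N̂ = 0,
  M(u, v) = r_uv · N̂ = 1/sqrt(u^2 + v^2 + 1),
  N(u, v) = r_vv · N̂ = 0.
Evaluating at (u, v) = (-3/2, 0):
  L = 0, M = 2*sqrt(13)/13, N = 0.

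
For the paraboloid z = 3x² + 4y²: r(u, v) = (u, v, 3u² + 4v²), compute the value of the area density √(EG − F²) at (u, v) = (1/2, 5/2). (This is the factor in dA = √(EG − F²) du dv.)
√(EG − F²)|_{(1/2, 5/2)} = sqrt(410)

E = 36*u^2 + 1, F = 48*u*v, G = 64*v^2 + 1, so EG − F² = 36*u^2 + 64*v^2 + 1. Taking the positive square root: √(EG − F²) = sqrt(36*u^2 + 64*v^2 + 1). At (u, v) = (1/2, 5/2): sqrt(410).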